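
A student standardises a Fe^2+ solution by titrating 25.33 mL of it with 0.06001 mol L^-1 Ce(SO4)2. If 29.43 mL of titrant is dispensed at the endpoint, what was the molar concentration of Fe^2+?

n(Ce(SO4)2) = 0.06001 x 0.02943 = 0.001766 mol.
From the balanced equation, 1 mol Ce(SO4)2 reacts with 1 mol Fe^2+, so n(Fe^2+) = 0.001766 x 1/1 = 0.001766 mol.
[Fe^2+] = 0.001766 / 0.02533 L = 0.0697 M.

0.0697 M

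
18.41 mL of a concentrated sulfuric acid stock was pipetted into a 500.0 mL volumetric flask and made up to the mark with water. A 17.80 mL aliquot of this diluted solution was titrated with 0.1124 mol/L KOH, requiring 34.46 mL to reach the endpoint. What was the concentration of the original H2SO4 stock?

2.95 M

n(KOH) = 0.1124 x 0.03446 = 0.003873 mol.
n(H2SO4) in the aliquot = 0.003873 x 1/2 = 0.001937 mol.
[diluted H2SO4] = 0.001937 / 0.01780 = 0.1088 M.
Dilution factor = 500.0/18.41 = 27.16, so [stock] = 0.1088 x 27.16 = 2.95 M.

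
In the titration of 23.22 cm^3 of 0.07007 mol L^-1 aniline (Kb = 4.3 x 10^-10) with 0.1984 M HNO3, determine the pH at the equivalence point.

n(C6H5NH2) = 0.07007 x 0.02322 = 0.001627 mol; V(HNO3) at equivalence = 0.001627/0.1984 = 0.008201 L.
At equivalence the base is fully converted to C6H5NH3+; total volume = 0.03142 L, so [C6H5NH3+] = 0.001627/0.03142 = 0.05178 M.
Ka(C6H5NH3+) = Kw/Kb = 1.0e-14 / 4.3 x 10^-10 = 2.33e-5.
[H^+] = sqrt(Ka x [C6H5NH3+]) = sqrt(2.33e-5 x 0.05178) = 0.00110 M.
pH = -log(0.00110) = 2.96.

2.96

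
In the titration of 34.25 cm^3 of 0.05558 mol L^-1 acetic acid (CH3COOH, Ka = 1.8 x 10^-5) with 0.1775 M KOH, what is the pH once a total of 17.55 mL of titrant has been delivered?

12.37

n(acid) = 0.05558 x 0.03425 = 0.001904 mol; n(KOH) added = 0.1775 x 0.01755 = 0.003115 mol.
Base is in excess by 0.003115 - 0.001904 = 0.001212 mol in a total volume of 0.05180 L.
[OH^-] = 0.001212/0.05180 = 0.02339 M, so pOH = 1.63 and pH = 14.00 - 1.63 = 12.37.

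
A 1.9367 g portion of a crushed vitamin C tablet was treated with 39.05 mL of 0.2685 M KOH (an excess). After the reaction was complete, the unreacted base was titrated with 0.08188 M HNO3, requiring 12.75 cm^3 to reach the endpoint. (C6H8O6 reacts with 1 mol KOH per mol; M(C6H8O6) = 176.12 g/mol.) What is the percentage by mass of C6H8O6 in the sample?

85.9%

Total n(KOH) added = 0.2685 x 0.03905 = 0.01048 mol.
n(HNO3) used = 0.08188 x 0.01275 = 0.001044 mol, which equals the excess n(KOH).
So n(KOH) consumed by the sample = 0.01048 - 0.001044 = 0.009441 mol.
n(C6H8O6) = 0.009441 / 1 = 0.009441 mol.
mass C6H8O6 = 0.009441 x 176.12 = 1.663 g, so %C6H8O6 = 1.663/1.9367 x 100 = 85.9%.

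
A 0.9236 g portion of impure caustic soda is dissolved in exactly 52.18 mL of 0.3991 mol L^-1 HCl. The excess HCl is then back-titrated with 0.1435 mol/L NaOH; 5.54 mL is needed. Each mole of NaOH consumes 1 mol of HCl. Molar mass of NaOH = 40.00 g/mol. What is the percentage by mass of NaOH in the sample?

Total n(HCl) added = 0.3991 x 0.05218 = 0.02083 mol.
n(NaOH) used = 0.1435 x 0.005540 = 0.0007950 mol, which equals the excess n(HCl).
So n(HCl) consumed by the sample = 0.02083 - 0.0007950 = 0.02003 mol.
n(NaOH) = 0.02003 / 1 = 0.02003 mol.
mass NaOH = 0.02003 x 40.00 = 0.8012 g, so %NaOH = 0.8012/0.9236 x 100 = 86.7%.

86.7%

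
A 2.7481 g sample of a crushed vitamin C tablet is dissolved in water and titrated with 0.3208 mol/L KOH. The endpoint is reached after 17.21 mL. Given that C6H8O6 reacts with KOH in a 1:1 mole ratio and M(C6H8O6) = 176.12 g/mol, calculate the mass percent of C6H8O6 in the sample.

35.4%

n(KOH) = 0.3208 x 0.01721 = 0.005521 mol.
n(C6H8O6) = 0.005521 / 1 = 0.005521 mol.
mass of C6H8O6 = 0.005521 x 176.12 = 0.9724 g.
% purity = 0.9724 / 2.7481 x 100 = 35.4%.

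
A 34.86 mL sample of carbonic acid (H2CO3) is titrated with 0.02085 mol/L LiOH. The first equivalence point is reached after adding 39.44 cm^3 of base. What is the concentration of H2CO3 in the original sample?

0.0236 M

n(LiOH) = 0.02085 x 0.03944 = 0.0008223 mol.
At the first equivalence point, 1 mol OH^- react per mol H2CO3, so n(H2CO3) = 0.0008223 / 1 = 0.0008223 mol.
[H2CO3] = 0.0008223 / 0.03486 L = 0.0236 M.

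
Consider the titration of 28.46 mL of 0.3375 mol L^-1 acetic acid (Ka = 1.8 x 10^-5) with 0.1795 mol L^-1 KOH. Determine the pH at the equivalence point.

n(CH3COOH) = 0.3375 x 0.02846 = 0.009605 mol; V(KOH) at equivalence = 0.009605/0.1795 = 0.05351 L.
At equivalence all the acid is converted to CH3COO-; total volume = 0.02846 + 0.05351 = 0.08197 L, so [CH3COO-] = 0.009605/0.08197 = 0.1172 M.
Kb = Kw/Ka = 1.0e-14 / 1.8 x 10^-5 = 5.56e-10.
[OH^-] = sqrt(Kb x [CH3COO-]) = sqrt(5.56e-10 x 0.1172) = 8.07e-6 M.
pOH = 5.09, so pH = 14.00 - 5.09 = 8.91.

8.91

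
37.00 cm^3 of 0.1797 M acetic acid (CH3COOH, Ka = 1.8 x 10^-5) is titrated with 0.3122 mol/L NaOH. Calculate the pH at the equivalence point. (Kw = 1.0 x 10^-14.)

8.90

n(CH3COOH) = 0.1797 x 0.03700 = 0.006649 mol; V(NaOH) at equivalence = 0.006649/0.3122 = 0.02130 L.
At equivalence all the acid is converted to CH3COO-; total volume = 0.03700 + 0.02130 = 0.05830 L, so [CH3COO-] = 0.006649/0.05830 = 0.1141 M.
Kb = Kw/Ka = 1.0e-14 / 1.8 x 10^-5 = 5.56e-10.
[OH^-] = sqrt(Kb x [CH3COO-]) = sqrt(5.56e-10 x 0.1141) = 7.96e-6 M.
pOH = 5.10, so pH = 14.00 - 5.10 = 8.90.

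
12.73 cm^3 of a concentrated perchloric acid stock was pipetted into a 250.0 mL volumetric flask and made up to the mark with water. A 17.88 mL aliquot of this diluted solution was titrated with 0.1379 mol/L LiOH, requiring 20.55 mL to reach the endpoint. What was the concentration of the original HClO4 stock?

n(LiOH) = 0.1379 x 0.02055 = 0.002834 mol.
n(HClO4) in the aliquot = 0.002834 mol.
[diluted HClO4] = 0.002834 / 0.01788 = 0.1585 M.
Dilution factor = 250.0/12.73 = 19.64, so [stock] = 0.1585 x 19.64 = 3.11 M.

3.11 M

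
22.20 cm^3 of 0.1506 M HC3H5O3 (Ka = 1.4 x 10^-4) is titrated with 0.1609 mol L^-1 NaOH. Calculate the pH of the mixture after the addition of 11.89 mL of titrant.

Initial n(HC3H5O3) = 0.1506 x 0.02220 = 0.003343 mol.
n(NaOH) added = 0.1609 x 0.01189 = 0.001913 mol, converting that many moles of HC3H5O3 to C3H5O3-.
Remaining n(HC3H5O3) = 0.001430 mol; n(C3H5O3-) = 0.001913 mol.
By Henderson-Hasselbalch, pH = pKa + log([A^-]/[HA]) = 3.85 + log(0.001913/0.001430) = 3.85 + (+0.13) = 3.98.

3.98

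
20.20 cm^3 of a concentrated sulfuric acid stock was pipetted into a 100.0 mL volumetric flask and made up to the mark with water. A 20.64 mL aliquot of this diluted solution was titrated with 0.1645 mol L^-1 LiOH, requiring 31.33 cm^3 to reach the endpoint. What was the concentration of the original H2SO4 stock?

0.618 M

n(LiOH) = 0.1645 x 0.03133 = 0.005154 mol.
n(H2SO4) in the aliquot = 0.005154 x 1/2 = 0.002577 mol.
[diluted H2SO4] = 0.002577 / 0.02064 = 0.1248 M.
Dilution factor = 100.0/20.20 = 4.950, so [stock] = 0.1248 x 4.950 = 0.618 M.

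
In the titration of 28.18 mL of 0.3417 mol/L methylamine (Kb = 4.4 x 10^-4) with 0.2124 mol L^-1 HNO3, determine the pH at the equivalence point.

n(CH3NH2) = 0.3417 x 0.02818 = 0.009629 mol; V(HNO3) at equivalence = 0.009629/0.2124 = 0.04533 L.
At equivalence the base is fully converted to CH3NH3+; total volume = 0.07351 L, so [CH3NH3+] = 0.009629/0.07351 = 0.1310 M.
Ka(CH3NH3+) = Kw/Kb = 1.0e-14 / 4.4 x 10^-4 = 2.27e-11.
[H^+] = sqrt(Ka x [CH3NH3+]) = sqrt(2.27e-11 x 0.1310) = 1.73e-6 M.
pH = -log(1.73e-6) = 5.76.

5.76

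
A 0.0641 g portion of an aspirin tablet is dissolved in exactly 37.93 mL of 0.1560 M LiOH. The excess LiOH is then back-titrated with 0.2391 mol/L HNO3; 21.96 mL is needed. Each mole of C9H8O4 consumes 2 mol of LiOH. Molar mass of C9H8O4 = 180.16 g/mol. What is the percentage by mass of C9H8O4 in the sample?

93.7%

Total n(LiOH) added = 0.1560 x 0.03793 = 0.005917 mol.
n(HNO3) used = 0.2391 x 0.02196 = 0.005251 mol, which equals the excess n(LiOH).
So n(LiOH) consumed by the sample = 0.005917 - 0.005251 = 0.0006664 mol.
n(C9H8O4) = 0.0006664 / 2 = 0.0003332 mol.
mass C9H8O4 = 0.0003332 x 180.16 = 0.06003 g, so %C9H8O4 = 0.06003/0.0641 x 100 = 93.7%.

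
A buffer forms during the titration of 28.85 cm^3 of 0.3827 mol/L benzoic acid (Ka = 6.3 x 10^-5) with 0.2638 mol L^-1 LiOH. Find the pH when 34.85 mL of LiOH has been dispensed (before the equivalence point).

Initial n(C6H5COOH) = 0.3827 x 0.02885 = 0.01104 mol.
n(LiOH) added = 0.2638 x 0.03485 = 0.009193 mol, converting that many moles of C6H5COOH to C6H5COO-.
Remaining n(C6H5COOH) = 0.001847 mol; n(C6H5COO-) = 0.009193 mol.
By Henderson-Hasselbalch, pH = pKa + log([A^-]/[HA]) = 4.20 + log(0.009193/0.001847) = 4.20 + (+0.70) = 4.90.

4.90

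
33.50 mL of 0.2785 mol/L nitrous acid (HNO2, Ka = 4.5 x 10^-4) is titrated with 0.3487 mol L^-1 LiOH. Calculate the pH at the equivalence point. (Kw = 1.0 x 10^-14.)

8.27

n(HNO2) = 0.2785 x 0.03350 = 0.009330 mol; V(LiOH) at equivalence = 0.009330/0.3487 = 0.02676 L.
At equivalence all the acid is converted to NO2-; total volume = 0.03350 + 0.02676 = 0.06026 L, so [NO2-] = 0.009330/0.06026 = 0.1548 M.
Kb = Kw/Ka = 1.0e-14 / 4.5 x 10^-4 = 2.22e-11.
[OH^-] = sqrt(Kb x [NO2-]) = sqrt(2.22e-11 x 0.1548) = 1.85e-6 M.
pOH = 5.73, so pH = 14.00 - 5.73 = 8.27.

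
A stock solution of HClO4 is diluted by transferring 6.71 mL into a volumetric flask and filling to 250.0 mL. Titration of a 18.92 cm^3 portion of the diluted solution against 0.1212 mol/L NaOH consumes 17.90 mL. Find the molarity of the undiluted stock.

4.27 M

n(NaOH) = 0.1212 x 0.01790 = 0.002169 mol.
n(HClO4) in the aliquot = 0.002169 mol.
[diluted HClO4] = 0.002169 / 0.01892 = 0.1147 M.
Dilution factor = 250.0/6.710 = 37.26, so [stock] = 0.1147 x 37.26 = 4.27 M.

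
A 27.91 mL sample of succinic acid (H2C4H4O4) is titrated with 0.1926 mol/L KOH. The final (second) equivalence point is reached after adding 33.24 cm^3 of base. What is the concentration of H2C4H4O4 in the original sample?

n(KOH) = 0.1926 x 0.03324 = 0.006402 mol.
At the final (second) equivalence point, 2 mol OH^- react per mol H2C4H4O4, so n(H2C4H4O4) = 0.006402 / 2 = 0.003201 mol.
[H2C4H4O4] = 0.003201 / 0.02791 L = 0.115 M.

0.115 M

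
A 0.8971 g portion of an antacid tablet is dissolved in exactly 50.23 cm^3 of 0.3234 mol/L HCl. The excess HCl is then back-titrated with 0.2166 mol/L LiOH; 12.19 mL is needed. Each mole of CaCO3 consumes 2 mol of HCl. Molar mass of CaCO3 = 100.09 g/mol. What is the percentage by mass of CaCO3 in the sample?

75.9%

Total n(HCl) added = 0.3234 x 0.05023 = 0.01624 mol.
n(LiOH) used = 0.2166 x 0.01219 = 0.002640 mol, which equals the excess n(HCl).
So n(HCl) consumed by the sample = 0.01624 - 0.002640 = 0.01360 mol.
n(CaCO3) = 0.01360 / 2 = 0.006802 mol.
mass CaCO3 = 0.006802 x 100.09 = 0.6808 g, so %CaCO3 = 0.6808/0.8971 x 100 = 75.9%.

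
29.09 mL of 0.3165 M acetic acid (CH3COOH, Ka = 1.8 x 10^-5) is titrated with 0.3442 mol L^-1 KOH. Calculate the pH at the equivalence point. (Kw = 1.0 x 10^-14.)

8.98

n(CH3COOH) = 0.3165 x 0.02909 = 0.009207 mol; V(KOH) at equivalence = 0.009207/0.3442 = 0.02675 L.
At equivalence all the acid is converted to CH3COO-; total volume = 0.02909 + 0.02675 = 0.05584 L, so [CH3COO-] = 0.009207/0.05584 = 0.1649 M.
Kb = Kw/Ka = 1.0e-14 / 1.8 x 10^-5 = 5.56e-10.
[OH^-] = sqrt(Kb x [CH3COO-]) = sqrt(5.56e-10 x 0.1649) = 9.57e-6 M.
pOH = 5.02, so pH = 14.00 - 5.02 = 8.98.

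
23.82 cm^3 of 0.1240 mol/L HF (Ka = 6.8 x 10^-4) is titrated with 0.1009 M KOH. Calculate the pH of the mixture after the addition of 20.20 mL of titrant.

Initial n(HF) = 0.1240 x 0.02382 = 0.002954 mol.
n(KOH) added = 0.1009 x 0.02020 = 0.002038 mol, converting that many moles of HF to F-.
Remaining n(HF) = 0.0009155 mol; n(F-) = 0.002038 mol.
By Henderson-Hasselbalch, pH = pKa + log([A^-]/[HA]) = 3.17 + log(0.002038/0.0009155) = 3.17 + (+0.35) = 3.52.

3.52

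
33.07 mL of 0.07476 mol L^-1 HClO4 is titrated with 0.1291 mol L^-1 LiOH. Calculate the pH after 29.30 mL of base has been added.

n(acid) = 0.07476 x 0.03307 = 0.002472 mol; n(LiOH) added = 0.1291 x 0.02930 = 0.003783 mol.
Base is in excess by 0.003783 - 0.002472 = 0.001310 mol in a total volume of 0.06237 L.
[OH^-] = 0.001310/0.06237 = 0.02101 M, so pOH = 1.68 and pH = 14.00 - 1.68 = 12.32.

12.32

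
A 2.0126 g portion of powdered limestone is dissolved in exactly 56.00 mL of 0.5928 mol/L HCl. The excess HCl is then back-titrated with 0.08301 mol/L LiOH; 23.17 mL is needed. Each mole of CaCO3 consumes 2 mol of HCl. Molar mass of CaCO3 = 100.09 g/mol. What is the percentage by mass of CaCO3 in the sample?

Total n(HCl) added = 0.5928 x 0.05600 = 0.03320 mol.
n(LiOH) used = 0.08301 x 0.02317 = 0.001923 mol, which equals the excess n(HCl).
So n(HCl) consumed by the sample = 0.03320 - 0.001923 = 0.03127 mol.
n(CaCO3) = 0.03127 / 2 = 0.01564 mol.
mass CaCO3 = 0.01564 x 100.09 = 1.565 g, so %CaCO3 = 1.565/2.0126 x 100 = 77.8%.

77.8%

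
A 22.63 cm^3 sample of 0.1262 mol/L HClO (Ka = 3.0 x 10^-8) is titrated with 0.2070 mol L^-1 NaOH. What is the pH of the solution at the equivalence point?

10.21

n(HClO) = 0.1262 x 0.02263 = 0.002856 mol; V(NaOH) at equivalence = 0.002856/0.2070 = 0.01380 L.
At equivalence all the acid is converted to ClO-; total volume = 0.02263 + 0.01380 = 0.03643 L, so [ClO-] = 0.002856/0.03643 = 0.07840 M.
Kb = Kw/Ka = 1.0e-14 / 3.0 x 10^-8 = 3.33e-7.
[OH^-] = sqrt(Kb x [ClO-]) = sqrt(3.33e-7 x 0.07840) = 0.000162 M.
pOH = 3.79, so pH = 14.00 - 3.79 = 10.21.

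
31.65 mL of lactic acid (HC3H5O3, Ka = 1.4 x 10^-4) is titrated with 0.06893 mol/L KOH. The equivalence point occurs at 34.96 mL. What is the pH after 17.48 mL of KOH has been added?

3.85

17.48 mL is exactly half the equivalence volume (34.96/2), i.e. the half-equivalence point.
There, n(HA) = n(A^-), so pH = pKa = -log(1.4 x 10^-4) = 3.85.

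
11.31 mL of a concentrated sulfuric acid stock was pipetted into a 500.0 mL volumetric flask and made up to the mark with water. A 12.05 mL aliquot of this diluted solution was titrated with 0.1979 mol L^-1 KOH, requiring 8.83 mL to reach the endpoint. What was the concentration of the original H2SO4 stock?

3.21 M

n(KOH) = 0.1979 x 0.008830 = 0.001747 mol.
n(H2SO4) in the aliquot = 0.001747 x 1/2 = 0.0008737 mol.
[diluted H2SO4] = 0.0008737 / 0.01205 = 0.07251 M.
Dilution factor = 500.0/11.31 = 44.21, so [stock] = 0.07251 x 44.21 = 3.21 M.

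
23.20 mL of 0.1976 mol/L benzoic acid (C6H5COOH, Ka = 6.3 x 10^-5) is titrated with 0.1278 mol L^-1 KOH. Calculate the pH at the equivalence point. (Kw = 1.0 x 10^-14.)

8.55

n(C6H5COOH) = 0.1976 x 0.02320 = 0.004584 mol; V(KOH) at equivalence = 0.004584/0.1278 = 0.03587 L.
At equivalence all the acid is converted to C6H5COO-; total volume = 0.02320 + 0.03587 = 0.05907 L, so [C6H5COO-] = 0.004584/0.05907 = 0.07761 M.
Kb = Kw/Ka = 1.0e-14 / 6.3 x 10^-5 = 1.59e-10.
[OH^-] = sqrt(Kb x [C6H5COO-]) = sqrt(1.59e-10 x 0.07761) = 3.51e-6 M.
pOH = 5.45, so pH = 14.00 - 5.45 = 8.55.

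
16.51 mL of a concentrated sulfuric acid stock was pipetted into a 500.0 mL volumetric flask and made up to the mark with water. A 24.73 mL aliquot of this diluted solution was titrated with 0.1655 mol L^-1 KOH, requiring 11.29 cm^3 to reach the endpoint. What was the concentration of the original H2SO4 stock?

n(KOH) = 0.1655 x 0.01129 = 0.001868 mol.
n(H2SO4) in the aliquot = 0.001868 x 1/2 = 0.0009342 mol.
[diluted H2SO4] = 0.0009342 / 0.02473 = 0.03778 M.
Dilution factor = 500.0/16.51 = 30.28, so [stock] = 0.03778 x 30.28 = 1.14 M.

1.14 M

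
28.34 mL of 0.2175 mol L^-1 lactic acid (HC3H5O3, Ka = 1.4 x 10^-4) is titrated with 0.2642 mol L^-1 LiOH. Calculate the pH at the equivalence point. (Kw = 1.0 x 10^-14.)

n(HC3H5O3) = 0.2175 x 0.02834 = 0.006164 mol; V(LiOH) at equivalence = 0.006164/0.2642 = 0.02333 L.
At equivalence all the acid is converted to C3H5O3-; total volume = 0.02834 + 0.02333 = 0.05167 L, so [C3H5O3-] = 0.006164/0.05167 = 0.1193 M.
Kb = Kw/Ka = 1.0e-14 / 1.4 x 10^-4 = 7.14e-11.
[OH^-] = sqrt(Kb x [C3H5O3-]) = sqrt(7.14e-11 x 0.1193) = 2.92e-6 M.
pOH = 5.53, so pH = 14.00 - 5.53 = 8.47.

8.47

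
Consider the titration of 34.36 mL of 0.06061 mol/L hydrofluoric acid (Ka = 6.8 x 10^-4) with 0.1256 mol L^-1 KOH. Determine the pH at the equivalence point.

7.89

n(HF) = 0.06061 x 0.03436 = 0.002083 mol; V(KOH) at equivalence = 0.002083/0.1256 = 0.01658 L.
At equivalence all the acid is converted to F-; total volume = 0.03436 + 0.01658 = 0.05094 L, so [F-] = 0.002083/0.05094 = 0.04088 M.
Kb = Kw/Ka = 1.0e-14 / 6.8 x 10^-4 = 1.47e-11.
[OH^-] = sqrt(Kb x [F-]) = sqrt(1.47e-11 x 0.04088) = 7.75e-7 M.
pOH = 6.11, so pH = 14.00 - 6.11 = 7.89.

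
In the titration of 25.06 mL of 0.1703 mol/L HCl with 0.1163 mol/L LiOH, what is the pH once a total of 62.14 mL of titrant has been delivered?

n(acid) = 0.1703 x 0.02506 = 0.004268 mol; n(LiOH) added = 0.1163 x 0.06214 = 0.007227 mol.
Base is in excess by 0.007227 - 0.004268 = 0.002959 mol in a total volume of 0.08720 L.
[OH^-] = 0.002959/0.08720 = 0.03394 M, so pOH = 1.47 and pH = 14.00 - 1.47 = 12.53.

12.53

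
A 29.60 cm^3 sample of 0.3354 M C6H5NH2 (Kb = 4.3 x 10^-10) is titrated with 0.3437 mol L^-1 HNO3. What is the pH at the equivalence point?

n(C6H5NH2) = 0.3354 x 0.02960 = 0.009928 mol; V(HNO3) at equivalence = 0.009928/0.3437 = 0.02889 L.
At equivalence the base is fully converted to C6H5NH3+; total volume = 0.05849 L, so [C6H5NH3+] = 0.009928/0.05849 = 0.1697 M.
Ka(C6H5NH3+) = Kw/Kb = 1.0e-14 / 4.3 x 10^-10 = 2.33e-5.
[H^+] = sqrt(Ka x [C6H5NH3+]) = sqrt(2.33e-5 x 0.1697) = 0.00199 M.
pH = -log(0.00199) = 2.70.

2.70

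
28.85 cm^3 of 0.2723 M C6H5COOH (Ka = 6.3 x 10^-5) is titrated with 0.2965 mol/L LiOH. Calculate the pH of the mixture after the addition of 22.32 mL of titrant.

Initial n(C6H5COOH) = 0.2723 x 0.02885 = 0.007856 mol.
n(LiOH) added = 0.2965 x 0.02232 = 0.006618 mol, converting that many moles of C6H5COOH to C6H5COO-.
Remaining n(C6H5COOH) = 0.001238 mol; n(C6H5COO-) = 0.006618 mol.
By Henderson-Hasselbalch, pH = pKa + log([A^-]/[HA]) = 4.20 + log(0.006618/0.001238) = 4.20 + (+0.73) = 4.93.

4.93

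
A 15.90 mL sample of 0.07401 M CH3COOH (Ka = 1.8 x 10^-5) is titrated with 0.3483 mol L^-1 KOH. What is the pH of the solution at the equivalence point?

n(CH3COOH) = 0.07401 x 0.01590 = 0.001177 mol; V(KOH) at equivalence = 0.001177/0.3483 = 0.003379 L.
At equivalence all the acid is converted to CH3COO-; total volume = 0.01590 + 0.003379 = 0.01928 L, so [CH3COO-] = 0.001177/0.01928 = 0.06104 M.
Kb = Kw/Ka = 1.0e-14 / 1.8 x 10^-5 = 5.56e-10.
[OH^-] = sqrt(Kb x [CH3COO-]) = sqrt(5.56e-10 x 0.06104) = 5.82e-6 M.
pOH = 5.23, so pH = 14.00 - 5.23 = 8.77.

8.77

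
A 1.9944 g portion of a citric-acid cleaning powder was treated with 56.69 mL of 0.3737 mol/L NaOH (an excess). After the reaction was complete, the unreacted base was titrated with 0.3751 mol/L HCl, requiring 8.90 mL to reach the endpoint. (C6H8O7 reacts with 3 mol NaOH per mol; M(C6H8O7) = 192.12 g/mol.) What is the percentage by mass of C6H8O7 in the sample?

57.3%

Total n(NaOH) added = 0.3737 x 0.05669 = 0.02119 mol.
n(HCl) used = 0.3751 x 0.008900 = 0.003338 mol, which equals the excess n(NaOH).
So n(NaOH) consumed by the sample = 0.02119 - 0.003338 = 0.01785 mol.
n(C6H8O7) = 0.01785 / 3 = 0.005949 mol.
mass C6H8O7 = 0.005949 x 192.12 = 1.143 g, so %C6H8O7 = 1.143/1.9944 x 100 = 57.3%.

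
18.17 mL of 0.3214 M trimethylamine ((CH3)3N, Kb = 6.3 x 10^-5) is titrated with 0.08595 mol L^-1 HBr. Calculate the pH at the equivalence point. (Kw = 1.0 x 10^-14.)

5.48

n((CH3)3N) = 0.3214 x 0.01817 = 0.005840 mol; V(HBr) at equivalence = 0.005840/0.08595 = 0.06794 L.
At equivalence the base is fully converted to (CH3)3NH+; total volume = 0.08611 L, so [(CH3)3NH+] = 0.005840/0.08611 = 0.06781 M.
Ka((CH3)3NH+) = Kw/Kb = 1.0e-14 / 6.3 x 10^-5 = 1.59e-10.
[H^+] = sqrt(Ka x [(CH3)3NH+]) = sqrt(1.59e-10 x 0.06781) = 3.28e-6 M.
pH = -log(3.28e-6) = 5.48.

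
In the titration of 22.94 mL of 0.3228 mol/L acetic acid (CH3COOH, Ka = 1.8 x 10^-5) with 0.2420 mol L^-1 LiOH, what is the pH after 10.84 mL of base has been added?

Initial n(CH3COOH) = 0.3228 x 0.02294 = 0.007405 mol.
n(LiOH) added = 0.2420 x 0.01084 = 0.002623 mol, converting that many moles of CH3COOH to CH3COO-.
Remaining n(CH3COOH) = 0.004782 mol; n(CH3COO-) = 0.002623 mol.
By Henderson-Hasselbalch, pH = pKa + log([A^-]/[HA]) = 4.74 + log(0.002623/0.004782) = 4.74 + (-0.26) = 4.48.

4.48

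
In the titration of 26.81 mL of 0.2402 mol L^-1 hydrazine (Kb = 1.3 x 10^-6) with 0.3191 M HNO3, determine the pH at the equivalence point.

4.49

n(N2H4) = 0.2402 x 0.02681 = 0.006440 mol; V(HNO3) at equivalence = 0.006440/0.3191 = 0.02018 L.
At equivalence the base is fully converted to N2H5+; total volume = 0.04699 L, so [N2H5+] = 0.006440/0.04699 = 0.1370 M.
Ka(N2H5+) = Kw/Kb = 1.0e-14 / 1.3 x 10^-6 = 7.69e-9.
[H^+] = sqrt(Ka x [N2H5+]) = sqrt(7.69e-9 x 0.1370) = 3.25e-5 M.
pH = -log(3.25e-5) = 4.49.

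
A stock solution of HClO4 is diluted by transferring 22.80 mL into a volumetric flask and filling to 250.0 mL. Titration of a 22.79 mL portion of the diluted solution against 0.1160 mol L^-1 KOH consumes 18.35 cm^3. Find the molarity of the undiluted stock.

1.02 M

n(KOH) = 0.1160 x 0.01835 = 0.002129 mol.
n(HClO4) in the aliquot = 0.002129 mol.
[diluted HClO4] = 0.002129 / 0.02279 = 0.09340 M.
Dilution factor = 250.0/22.80 = 10.96, so [stock] = 0.09340 x 10.96 = 1.02 M.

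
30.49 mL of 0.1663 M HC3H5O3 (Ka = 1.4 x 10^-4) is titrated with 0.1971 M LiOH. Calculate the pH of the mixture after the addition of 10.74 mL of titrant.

Initial n(HC3H5O3) = 0.1663 x 0.03049 = 0.005070 mol.
n(LiOH) added = 0.1971 x 0.01074 = 0.002117 mol, converting that many moles of HC3H5O3 to C3H5O3-.
Remaining n(HC3H5O3) = 0.002954 mol; n(C3H5O3-) = 0.002117 mol.
By Henderson-Hasselbalch, pH = pKa + log([A^-]/[HA]) = 3.85 + log(0.002117/0.002954) = 3.85 + (-0.14) = 3.71.

3.71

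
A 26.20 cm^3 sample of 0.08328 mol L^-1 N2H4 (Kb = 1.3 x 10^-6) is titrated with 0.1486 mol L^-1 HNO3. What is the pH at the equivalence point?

4.69

n(N2H4) = 0.08328 x 0.02620 = 0.002182 mol; V(HNO3) at equivalence = 0.002182/0.1486 = 0.01468 L.
At equivalence the base is fully converted to N2H5+; total volume = 0.04088 L, so [N2H5+] = 0.002182/0.04088 = 0.05337 M.
Ka(N2H5+) = Kw/Kb = 1.0e-14 / 1.3 x 10^-6 = 7.69e-9.
[H^+] = sqrt(Ka x [N2H5+]) = sqrt(7.69e-9 x 0.05337) = 2.03e-5 M.
pH = -log(2.03e-5) = 4.69.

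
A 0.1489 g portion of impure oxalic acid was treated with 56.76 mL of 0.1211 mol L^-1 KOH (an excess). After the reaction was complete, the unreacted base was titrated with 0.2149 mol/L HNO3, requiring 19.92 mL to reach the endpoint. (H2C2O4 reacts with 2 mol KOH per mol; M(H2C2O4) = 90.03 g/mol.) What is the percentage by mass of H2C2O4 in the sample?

Total n(KOH) added = 0.1211 x 0.05676 = 0.006874 mol.
n(HNO3) used = 0.2149 x 0.01992 = 0.004281 mol, which equals the excess n(KOH).
So n(KOH) consumed by the sample = 0.006874 - 0.004281 = 0.002593 mol.
n(H2C2O4) = 0.002593 / 2 = 0.001296 mol.
mass H2C2O4 = 0.001296 x 90.03 = 0.1167 g, so %H2C2O4 = 0.1167/0.1489 x 100 = 78.4%.

78.4%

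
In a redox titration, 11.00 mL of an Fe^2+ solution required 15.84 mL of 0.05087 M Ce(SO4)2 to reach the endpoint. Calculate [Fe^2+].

0.0733 M

n(Ce(SO4)2) = 0.05087 x 0.01584 = 0.0008058 mol.
From the balanced equation, 1 mol Ce(SO4)2 reacts with 1 mol Fe^2+, so n(Fe^2+) = 0.0008058 x 1/1 = 0.0008058 mol.
[Fe^2+] = 0.0008058 / 0.01100 L = 0.0733 M.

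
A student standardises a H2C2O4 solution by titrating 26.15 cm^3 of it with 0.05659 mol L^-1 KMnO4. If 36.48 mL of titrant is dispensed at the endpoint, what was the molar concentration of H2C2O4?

0.197 M

n(KMnO4) = 0.05659 x 0.03648 = 0.002064 mol.
From the balanced equation, 2 mol KMnO4 reacts with 5 mol H2C2O4, so n(H2C2O4) = 0.002064 x 5/2 = 0.005161 mol.
[H2C2O4] = 0.005161 / 0.02615 L = 0.197 M.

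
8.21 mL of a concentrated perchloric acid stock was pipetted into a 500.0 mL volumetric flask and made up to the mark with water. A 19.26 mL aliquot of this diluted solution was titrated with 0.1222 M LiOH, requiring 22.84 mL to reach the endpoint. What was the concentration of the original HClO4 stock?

8.83 M

n(LiOH) = 0.1222 x 0.02284 = 0.002791 mol.
n(HClO4) in the aliquot = 0.002791 mol.
[diluted HClO4] = 0.002791 / 0.01926 = 0.1449 M.
Dilution factor = 500.0/8.210 = 60.90, so [stock] = 0.1449 x 60.90 = 8.83 M.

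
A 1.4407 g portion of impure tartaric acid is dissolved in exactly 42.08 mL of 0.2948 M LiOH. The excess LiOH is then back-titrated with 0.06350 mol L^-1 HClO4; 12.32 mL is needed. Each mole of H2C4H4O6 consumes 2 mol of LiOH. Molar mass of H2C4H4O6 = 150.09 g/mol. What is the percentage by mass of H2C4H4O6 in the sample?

60.5%

Total n(LiOH) added = 0.2948 x 0.04208 = 0.01241 mol.
n(HClO4) used = 0.06350 x 0.01232 = 0.0007823 mol, which equals the excess n(LiOH).
So n(LiOH) consumed by the sample = 0.01241 - 0.0007823 = 0.01162 mol.
n(H2C4H4O6) = 0.01162 / 2 = 0.005811 mol.
mass H2C4H4O6 = 0.005811 x 150.09 = 0.8722 g, so %H2C4H4O6 = 0.8722/1.4407 x 100 = 60.5%.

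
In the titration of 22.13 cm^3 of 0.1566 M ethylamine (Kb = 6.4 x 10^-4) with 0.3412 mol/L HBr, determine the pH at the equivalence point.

5.89

n(C2H5NH2) = 0.1566 x 0.02213 = 0.003466 mol; V(HBr) at equivalence = 0.003466/0.3412 = 0.01016 L.
At equivalence the base is fully converted to C2H5NH3+; total volume = 0.03229 L, so [C2H5NH3+] = 0.003466/0.03229 = 0.1073 M.
Ka(C2H5NH3+) = Kw/Kb = 1.0e-14 / 6.4 x 10^-4 = 1.56e-11.
[H^+] = sqrt(Ka x [C2H5NH3+]) = sqrt(1.56e-11 x 0.1073) = 1.30e-6 M.
pH = -log(1.30e-6) = 5.89.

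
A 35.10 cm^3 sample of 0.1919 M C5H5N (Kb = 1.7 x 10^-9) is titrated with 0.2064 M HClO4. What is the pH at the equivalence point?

n(C5H5N) = 0.1919 x 0.03510 = 0.006736 mol; V(HClO4) at equivalence = 0.006736/0.2064 = 0.03263 L.
At equivalence the base is fully converted to C5H5NH+; total volume = 0.06773 L, so [C5H5NH+] = 0.006736/0.06773 = 0.09944 M.
Ka(C5H5NH+) = Kw/Kb = 1.0e-14 / 1.7 x 10^-9 = 5.88e-6.
[H^+] = sqrt(Ka x [C5H5NH+]) = sqrt(5.88e-6 x 0.09944) = 0.000765 M.
pH = -log(0.000765) = 3.12.

3.12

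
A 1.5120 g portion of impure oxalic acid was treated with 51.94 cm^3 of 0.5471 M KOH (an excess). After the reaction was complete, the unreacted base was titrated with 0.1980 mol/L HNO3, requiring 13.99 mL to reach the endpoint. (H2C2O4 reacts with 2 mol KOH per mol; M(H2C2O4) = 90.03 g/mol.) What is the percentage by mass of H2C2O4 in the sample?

76.4%

Total n(KOH) added = 0.5471 x 0.05194 = 0.02842 mol.
n(HNO3) used = 0.1980 x 0.01399 = 0.002770 mol, which equals the excess n(KOH).
So n(KOH) consumed by the sample = 0.02842 - 0.002770 = 0.02565 mol.
n(H2C2O4) = 0.02565 / 2 = 0.01282 mol.
mass H2C2O4 = 0.01282 x 90.03 = 1.154 g, so %H2C2O4 = 1.154/1.5120 x 100 = 76.4%.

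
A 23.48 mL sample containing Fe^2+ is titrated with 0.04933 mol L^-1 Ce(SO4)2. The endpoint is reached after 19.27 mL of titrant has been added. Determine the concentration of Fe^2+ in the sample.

0.0405 M

n(Ce(SO4)2) = 0.04933 x 0.01927 = 0.0009506 mol.
From the balanced equation, 1 mol Ce(SO4)2 reacts with 1 mol Fe^2+, so n(Fe^2+) = 0.0009506 x 1/1 = 0.0009506 mol.
[Fe^2+] = 0.0009506 / 0.02348 L = 0.0405 M.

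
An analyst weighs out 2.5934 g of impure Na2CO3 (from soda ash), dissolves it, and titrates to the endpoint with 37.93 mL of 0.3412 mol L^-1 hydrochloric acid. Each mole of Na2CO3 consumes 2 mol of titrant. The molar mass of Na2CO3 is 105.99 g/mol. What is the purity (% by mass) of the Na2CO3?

n(HCl) = 0.3412 x 0.03793 = 0.01294 mol.
n(Na2CO3) = 0.01294 / 2 = 0.006471 mol.
mass of Na2CO3 = 0.006471 x 105.99 = 0.6858 g.
% purity = 0.6858 / 2.5934 x 100 = 26.4%.

26.4%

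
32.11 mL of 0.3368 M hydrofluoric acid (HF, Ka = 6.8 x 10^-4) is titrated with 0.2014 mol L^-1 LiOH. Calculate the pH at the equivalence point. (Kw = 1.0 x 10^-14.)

8.13

n(HF) = 0.3368 x 0.03211 = 0.01081 mol; V(LiOH) at equivalence = 0.01081/0.2014 = 0.05370 L.
At equivalence all the acid is converted to F-; total volume = 0.03211 + 0.05370 = 0.08581 L, so [F-] = 0.01081/0.08581 = 0.1260 M.
Kb = Kw/Ka = 1.0e-14 / 6.8 x 10^-4 = 1.47e-11.
[OH^-] = sqrt(Kb x [F-]) = sqrt(1.47e-11 x 0.1260) = 1.36e-6 M.
pOH = 5.87, so pH = 14.00 - 5.87 = 8.13.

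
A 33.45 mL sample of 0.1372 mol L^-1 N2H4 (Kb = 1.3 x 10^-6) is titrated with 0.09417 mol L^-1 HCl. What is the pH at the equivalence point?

4.68

n(N2H4) = 0.1372 x 0.03345 = 0.004589 mol; V(HCl) at equivalence = 0.004589/0.09417 = 0.04873 L.
At equivalence the base is fully converted to N2H5+; total volume = 0.08218 L, so [N2H5+] = 0.004589/0.08218 = 0.05584 M.
Ka(N2H5+) = Kw/Kb = 1.0e-14 / 1.3 x 10^-6 = 7.69e-9.
[H^+] = sqrt(Ka x [N2H5+]) = sqrt(7.69e-9 x 0.05584) = 2.07e-5 M.
pH = -log(2.07e-5) = 4.68.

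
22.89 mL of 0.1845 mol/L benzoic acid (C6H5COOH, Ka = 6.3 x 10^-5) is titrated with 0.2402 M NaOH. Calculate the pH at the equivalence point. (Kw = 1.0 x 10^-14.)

8.61

n(C6H5COOH) = 0.1845 x 0.02289 = 0.004223 mol; V(NaOH) at equivalence = 0.004223/0.2402 = 0.01758 L.
At equivalence all the acid is converted to C6H5COO-; total volume = 0.02289 + 0.01758 = 0.04047 L, so [C6H5COO-] = 0.004223/0.04047 = 0.1043 M.
Kb = Kw/Ka = 1.0e-14 / 6.3 x 10^-5 = 1.59e-10.
[OH^-] = sqrt(Kb x [C6H5COO-]) = sqrt(1.59e-10 x 0.1043) = 4.07e-6 M.
pOH = 5.39, so pH = 14.00 - 5.39 = 8.61.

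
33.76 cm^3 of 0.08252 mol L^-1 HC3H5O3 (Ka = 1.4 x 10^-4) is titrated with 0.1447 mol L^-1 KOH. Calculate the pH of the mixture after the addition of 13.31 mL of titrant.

Initial n(HC3H5O3) = 0.08252 x 0.03376 = 0.002786 mol.
n(KOH) added = 0.1447 x 0.01331 = 0.001926 mol, converting that many moles of HC3H5O3 to C3H5O3-.
Remaining n(HC3H5O3) = 0.0008599 mol; n(C3H5O3-) = 0.001926 mol.
By Henderson-Hasselbalch, pH = pKa + log([A^-]/[HA]) = 3.85 + log(0.001926/0.0008599) = 3.85 + (+0.35) = 4.20.

4.20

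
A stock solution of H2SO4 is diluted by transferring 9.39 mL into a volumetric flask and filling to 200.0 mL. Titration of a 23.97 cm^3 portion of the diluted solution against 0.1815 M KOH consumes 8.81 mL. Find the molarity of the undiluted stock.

n(KOH) = 0.1815 x 0.008810 = 0.001599 mol.
n(H2SO4) in the aliquot = 0.001599 x 1/2 = 0.0007995 mol.
[diluted H2SO4] = 0.0007995 / 0.02397 = 0.03335 M.
Dilution factor = 200.0/9.390 = 21.30, so [stock] = 0.03335 x 21.30 = 0.710 M.

0.710 M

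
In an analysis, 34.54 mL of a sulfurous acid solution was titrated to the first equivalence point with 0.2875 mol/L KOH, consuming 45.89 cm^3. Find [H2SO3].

0.382 M

n(KOH) = 0.2875 x 0.04589 = 0.01319 mol.
At the first equivalence point, 1 mol OH^- react per mol H2SO3, so n(H2SO3) = 0.01319 / 1 = 0.01319 mol.
[H2SO3] = 0.01319 / 0.03454 L = 0.382 M.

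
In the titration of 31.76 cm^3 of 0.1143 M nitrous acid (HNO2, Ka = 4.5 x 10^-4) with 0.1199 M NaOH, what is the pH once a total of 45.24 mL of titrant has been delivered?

12.37

n(acid) = 0.1143 x 0.03176 = 0.003630 mol; n(NaOH) added = 0.1199 x 0.04524 = 0.005424 mol.
Base is in excess by 0.005424 - 0.003630 = 0.001794 mol in a total volume of 0.07700 L.
[OH^-] = 0.001794/0.07700 = 0.02330 M, so pOH = 1.63 and pH = 14.00 - 1.63 = 12.37.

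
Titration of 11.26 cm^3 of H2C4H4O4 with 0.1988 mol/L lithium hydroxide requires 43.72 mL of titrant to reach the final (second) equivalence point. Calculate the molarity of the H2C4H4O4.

0.386 M

n(LiOH) = 0.1988 x 0.04372 = 0.008692 mol.
At the final (second) equivalence point, 2 mol OH^- react per mol H2C4H4O4, so n(H2C4H4O4) = 0.008692 / 2 = 0.004346 mol.
[H2C4H4O4] = 0.004346 / 0.01126 L = 0.386 M.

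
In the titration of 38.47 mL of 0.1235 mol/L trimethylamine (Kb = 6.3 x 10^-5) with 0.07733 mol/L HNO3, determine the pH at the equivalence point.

5.56

n((CH3)3N) = 0.1235 x 0.03847 = 0.004751 mol; V(HNO3) at equivalence = 0.004751/0.07733 = 0.06144 L.
At equivalence the base is fully converted to (CH3)3NH+; total volume = 0.09991 L, so [(CH3)3NH+] = 0.004751/0.09991 = 0.04755 M.
Ka((CH3)3NH+) = Kw/Kb = 1.0e-14 / 6.3 x 10^-5 = 1.59e-10.
[H^+] = sqrt(Ka x [(CH3)3NH+]) = sqrt(1.59e-10 x 0.04755) = 2.75e-6 M.
pH = -log(2.75e-6) = 5.56.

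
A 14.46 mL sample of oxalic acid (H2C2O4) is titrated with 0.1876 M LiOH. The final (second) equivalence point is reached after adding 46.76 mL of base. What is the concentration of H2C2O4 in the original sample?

n(LiOH) = 0.1876 x 0.04676 = 0.008772 mol.
At the final (second) equivalence point, 2 mol OH^- react per mol H2C2O4, so n(H2C2O4) = 0.008772 / 2 = 0.004386 mol.
[H2C2O4] = 0.004386 / 0.01446 L = 0.303 M.

0.303 M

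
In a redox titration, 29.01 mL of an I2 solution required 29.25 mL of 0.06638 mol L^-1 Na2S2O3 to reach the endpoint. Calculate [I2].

n(Na2S2O3) = 0.06638 x 0.02925 = 0.001942 mol.
From the balanced equation, 2 mol Na2S2O3 reacts with 1 mol I2, so n(I2) = 0.001942 x 1/2 = 0.0009708 mol.
[I2] = 0.0009708 / 0.02901 L = 0.0335 M.

0.0335 M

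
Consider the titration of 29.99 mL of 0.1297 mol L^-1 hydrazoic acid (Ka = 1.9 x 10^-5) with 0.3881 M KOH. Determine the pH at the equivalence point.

8.85

n(HN3) = 0.1297 x 0.02999 = 0.003890 mol; V(KOH) at equivalence = 0.003890/0.3881 = 0.01002 L.
At equivalence all the acid is converted to N3-; total volume = 0.02999 + 0.01002 = 0.04001 L, so [N3-] = 0.003890/0.04001 = 0.09721 M.
Kb = Kw/Ka = 1.0e-14 / 1.9 x 10^-5 = 5.26e-10.
[OH^-] = sqrt(Kb x [N3-]) = sqrt(5.26e-10 x 0.09721) = 7.15e-6 M.
pOH = 5.15, so pH = 14.00 - 5.15 = 8.85.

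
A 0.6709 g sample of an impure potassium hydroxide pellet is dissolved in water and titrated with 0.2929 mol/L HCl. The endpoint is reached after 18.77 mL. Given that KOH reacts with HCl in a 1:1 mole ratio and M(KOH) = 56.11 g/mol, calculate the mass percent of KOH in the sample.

n(HCl) = 0.2929 x 0.01877 = 0.005498 mol.
n(KOH) = 0.005498 / 1 = 0.005498 mol.
mass of KOH = 0.005498 x 56.11 = 0.3085 g.
% purity = 0.3085 / 0.6709 x 100 = 46.0%.

46.0%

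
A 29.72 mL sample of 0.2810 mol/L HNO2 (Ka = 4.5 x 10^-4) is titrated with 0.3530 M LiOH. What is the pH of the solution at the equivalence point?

n(HNO2) = 0.2810 x 0.02972 = 0.008351 mol; V(LiOH) at equivalence = 0.008351/0.3530 = 0.02366 L.
At equivalence all the acid is converted to NO2-; total volume = 0.02972 + 0.02366 = 0.05338 L, so [NO2-] = 0.008351/0.05338 = 0.1565 M.
Kb = Kw/Ka = 1.0e-14 / 4.5 x 10^-4 = 2.22e-11.
[OH^-] = sqrt(Kb x [NO2-]) = sqrt(2.22e-11 x 0.1565) = 1.86e-6 M.
pOH = 5.73, so pH = 14.00 - 5.73 = 8.27.

8.27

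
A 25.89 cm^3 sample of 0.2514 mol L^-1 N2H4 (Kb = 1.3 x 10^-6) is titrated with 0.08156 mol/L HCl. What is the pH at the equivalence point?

n(N2H4) = 0.2514 x 0.02589 = 0.006509 mol; V(HCl) at equivalence = 0.006509/0.08156 = 0.07980 L.
At equivalence the base is fully converted to N2H5+; total volume = 0.1057 L, so [N2H5+] = 0.006509/0.1057 = 0.06158 M.
Ka(N2H5+) = Kw/Kb = 1.0e-14 / 1.3 x 10^-6 = 7.69e-9.
[H^+] = sqrt(Ka x [N2H5+]) = sqrt(7.69e-9 x 0.06158) = 2.18e-5 M.
pH = -log(2.18e-5) = 4.66.

4.66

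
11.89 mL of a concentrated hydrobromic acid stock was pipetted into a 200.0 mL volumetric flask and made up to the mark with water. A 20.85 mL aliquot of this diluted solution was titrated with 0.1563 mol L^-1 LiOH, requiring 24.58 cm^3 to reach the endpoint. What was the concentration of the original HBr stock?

n(LiOH) = 0.1563 x 0.02458 = 0.003842 mol.
n(HBr) in the aliquot = 0.003842 mol.
[diluted HBr] = 0.003842 / 0.02085 = 0.1843 M.
Dilution factor = 200.0/11.89 = 16.82, so [stock] = 0.1843 x 16.82 = 3.10 M.

3.10 M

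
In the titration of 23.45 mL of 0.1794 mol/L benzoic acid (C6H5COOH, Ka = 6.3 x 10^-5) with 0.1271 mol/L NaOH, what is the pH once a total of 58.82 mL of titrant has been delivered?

12.60

n(acid) = 0.1794 x 0.02345 = 0.004207 mol; n(NaOH) added = 0.1271 x 0.05882 = 0.007476 mol.
Base is in excess by 0.007476 - 0.004207 = 0.003269 mol in a total volume of 0.08227 L.
[OH^-] = 0.003269/0.08227 = 0.03974 M, so pOH = 1.40 and pH = 14.00 - 1.40 = 12.60.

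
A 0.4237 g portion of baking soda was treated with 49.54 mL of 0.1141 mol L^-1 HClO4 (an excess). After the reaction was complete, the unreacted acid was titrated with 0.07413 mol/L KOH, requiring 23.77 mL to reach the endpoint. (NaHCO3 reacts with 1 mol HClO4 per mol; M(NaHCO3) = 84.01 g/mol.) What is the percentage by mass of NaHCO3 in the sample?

77.1%

Total n(HClO4) added = 0.1141 x 0.04954 = 0.005653 mol.
n(KOH) used = 0.07413 x 0.02377 = 0.001762 mol, which equals the excess n(HClO4).
So n(HClO4) consumed by the sample = 0.005653 - 0.001762 = 0.003890 mol.
n(NaHCO3) = 0.003890 / 1 = 0.003890 mol.
mass NaHCO3 = 0.003890 x 84.01 = 0.3268 g, so %NaHCO3 = 0.3268/0.4237 x 100 = 77.1%.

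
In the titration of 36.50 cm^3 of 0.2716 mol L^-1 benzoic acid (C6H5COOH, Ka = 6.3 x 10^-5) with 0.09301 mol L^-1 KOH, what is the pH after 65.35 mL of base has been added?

4.40

Initial n(C6H5COOH) = 0.2716 x 0.03650 = 0.009913 mol.
n(KOH) added = 0.09301 x 0.06535 = 0.006078 mol, converting that many moles of C6H5COOH to C6H5COO-.
Remaining n(C6H5COOH) = 0.003835 mol; n(C6H5COO-) = 0.006078 mol.
By Henderson-Hasselbalch, pH = pKa + log([A^-]/[HA]) = 4.20 + log(0.006078/0.003835) = 4.20 + (+0.20) = 4.40.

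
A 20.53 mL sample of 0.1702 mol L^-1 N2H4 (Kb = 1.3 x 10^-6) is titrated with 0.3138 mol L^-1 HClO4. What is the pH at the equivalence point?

n(N2H4) = 0.1702 x 0.02053 = 0.003494 mol; V(HClO4) at equivalence = 0.003494/0.3138 = 0.01114 L.
At equivalence the base is fully converted to N2H5+; total volume = 0.03167 L, so [N2H5+] = 0.003494/0.03167 = 0.1103 M.
Ka(N2H5+) = Kw/Kb = 1.0e-14 / 1.3 x 10^-6 = 7.69e-9.
[H^+] = sqrt(Ka x [N2H5+]) = sqrt(7.69e-9 x 0.1103) = 2.91e-5 M.
pH = -log(2.91e-5) = 4.54.

4.54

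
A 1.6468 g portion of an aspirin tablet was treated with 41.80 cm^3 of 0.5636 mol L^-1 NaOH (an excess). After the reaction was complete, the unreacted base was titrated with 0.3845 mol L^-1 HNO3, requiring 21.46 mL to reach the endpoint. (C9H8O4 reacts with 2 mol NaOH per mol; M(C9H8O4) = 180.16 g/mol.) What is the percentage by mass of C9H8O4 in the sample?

83.7%

Total n(NaOH) added = 0.5636 x 0.04180 = 0.02356 mol.
n(HNO3) used = 0.3845 x 0.02146 = 0.008251 mol, which equals the excess n(NaOH).
So n(NaOH) consumed by the sample = 0.02356 - 0.008251 = 0.01531 mol.
n(C9H8O4) = 0.01531 / 2 = 0.007654 mol.
mass C9H8O4 = 0.007654 x 180.16 = 1.379 g, so %C9H8O4 = 1.379/1.6468 x 100 = 83.7%.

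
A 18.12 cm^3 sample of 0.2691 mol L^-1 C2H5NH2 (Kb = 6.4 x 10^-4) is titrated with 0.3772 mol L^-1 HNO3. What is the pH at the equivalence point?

n(C2H5NH2) = 0.2691 x 0.01812 = 0.004876 mol; V(HNO3) at equivalence = 0.004876/0.3772 = 0.01293 L.
At equivalence the base is fully converted to C2H5NH3+; total volume = 0.03105 L, so [C2H5NH3+] = 0.004876/0.03105 = 0.1571 M.
Ka(C2H5NH3+) = Kw/Kb = 1.0e-14 / 6.4 x 10^-4 = 1.56e-11.
[H^+] = sqrt(Ka x [C2H5NH3+]) = sqrt(1.56e-11 x 0.1571) = 1.57e-6 M.
pH = -log(1.57e-6) = 5.81.

5.81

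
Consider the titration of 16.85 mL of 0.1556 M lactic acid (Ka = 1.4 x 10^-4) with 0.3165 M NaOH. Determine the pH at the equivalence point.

8.44

n(HC3H5O3) = 0.1556 x 0.01685 = 0.002622 mol; V(NaOH) at equivalence = 0.002622/0.3165 = 0.008284 L.
At equivalence all the acid is converted to C3H5O3-; total volume = 0.01685 + 0.008284 = 0.02513 L, so [C3H5O3-] = 0.002622/0.02513 = 0.1043 M.
Kb = Kw/Ka = 1.0e-14 / 1.4 x 10^-4 = 7.14e-11.
[OH^-] = sqrt(Kb x [C3H5O3-]) = sqrt(7.14e-11 x 0.1043) = 2.73e-6 M.
pOH = 5.56, so pH = 14.00 - 5.56 = 8.44.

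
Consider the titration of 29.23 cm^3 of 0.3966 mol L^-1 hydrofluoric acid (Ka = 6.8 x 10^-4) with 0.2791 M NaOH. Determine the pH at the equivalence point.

8.19

n(HF) = 0.3966 x 0.02923 = 0.01159 mol; V(NaOH) at equivalence = 0.01159/0.2791 = 0.04154 L.
At equivalence all the acid is converted to F-; total volume = 0.02923 + 0.04154 = 0.07077 L, so [F-] = 0.01159/0.07077 = 0.1638 M.
Kb = Kw/Ka = 1.0e-14 / 6.8 x 10^-4 = 1.47e-11.
[OH^-] = sqrt(Kb x [F-]) = sqrt(1.47e-11 x 0.1638) = 1.55e-6 M.
pOH = 5.81, so pH = 14.00 - 5.81 = 8.19.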